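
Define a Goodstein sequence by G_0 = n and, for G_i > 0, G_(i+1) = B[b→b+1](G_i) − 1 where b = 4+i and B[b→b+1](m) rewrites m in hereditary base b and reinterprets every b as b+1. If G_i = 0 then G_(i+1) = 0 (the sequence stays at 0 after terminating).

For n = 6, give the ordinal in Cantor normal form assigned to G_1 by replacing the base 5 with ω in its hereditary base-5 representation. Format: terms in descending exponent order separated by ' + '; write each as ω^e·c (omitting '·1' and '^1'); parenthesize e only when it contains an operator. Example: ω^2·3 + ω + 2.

ω + 1

[0] 6 ≡ 4 + 2 (base 4). Lift 5: 7. −1: 6.
[1] 6 ≡ 5 + 1 (base 5). Lift 6: 7. −1: 6.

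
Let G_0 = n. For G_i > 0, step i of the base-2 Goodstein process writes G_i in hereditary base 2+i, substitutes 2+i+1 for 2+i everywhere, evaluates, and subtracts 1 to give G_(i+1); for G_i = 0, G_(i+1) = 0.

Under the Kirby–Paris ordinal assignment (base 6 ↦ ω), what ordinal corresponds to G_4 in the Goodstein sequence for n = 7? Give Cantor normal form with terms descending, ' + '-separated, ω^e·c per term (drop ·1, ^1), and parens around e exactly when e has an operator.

[0] 7 ≡ 2^2 + 2 + 1 (base 2). Lift 3: 31. −1: 30.
[1] 30 ≡ 3^3 + 3 (base 3). Lift 4: 260. −1: 259.
[2] 259 ≡ 4^4 + 3 (base 4). Lift 5: 3128. −1: 3127.
[3] 3127 ≡ 5^5 + 2 (base 5). Lift 6: 46658. −1: 46657.
[4] 46657 ≡ 6^6 + 1 (base 6). Lift 7: 823544. −1: 823543.

ω^ω + 1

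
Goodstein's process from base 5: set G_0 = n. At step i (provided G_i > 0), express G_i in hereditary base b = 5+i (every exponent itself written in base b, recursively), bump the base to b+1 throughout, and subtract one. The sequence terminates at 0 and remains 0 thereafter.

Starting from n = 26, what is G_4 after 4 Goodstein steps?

G_0 = 26. HB_5(26) = 5^2 + 1. Bump = 37. G_1 = 36.
G_1 = 36. HB_6(36) = 6^2. Bump = 49. G_2 = 48.
G_2 = 48. HB_7(48) = 6·7 + 6. Bump = 54. G_3 = 53.
G_3 = 53. HB_8(53) = 6·8 + 5. Bump = 59. G_4 = 58.
G_4 = 58. HB_9(58) = 6·9 + 4. Bump = 64. G_5 = 63.

58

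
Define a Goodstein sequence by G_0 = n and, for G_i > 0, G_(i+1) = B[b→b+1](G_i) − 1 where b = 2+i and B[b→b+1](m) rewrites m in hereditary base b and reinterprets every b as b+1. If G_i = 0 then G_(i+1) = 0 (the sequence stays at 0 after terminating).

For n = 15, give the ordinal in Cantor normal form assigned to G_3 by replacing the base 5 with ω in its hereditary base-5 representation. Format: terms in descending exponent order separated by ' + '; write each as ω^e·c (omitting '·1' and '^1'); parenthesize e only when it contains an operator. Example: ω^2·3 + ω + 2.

i=0: 15 = 2^(2 + 1) + 2^2 + 2 + 1 (b=2); 2→3: 3^(3 + 1) + 3^3 + 3 + 1 = 112; 112−1 = 111
i=1: 111 = 3^(3 + 1) + 3^3 + 3 (b=3); 3→4: 4^(4 + 1) + 4^4 + 4 = 1284; 1284−1 = 1283
i=2: 1283 = 4^(4 + 1) + 4^4 + 3 (b=4); 4→5: 5^(5 + 1) + 5^5 + 3 = 18753; 18753−1 = 18752

ω^(ω + 1) + ω^ω + 2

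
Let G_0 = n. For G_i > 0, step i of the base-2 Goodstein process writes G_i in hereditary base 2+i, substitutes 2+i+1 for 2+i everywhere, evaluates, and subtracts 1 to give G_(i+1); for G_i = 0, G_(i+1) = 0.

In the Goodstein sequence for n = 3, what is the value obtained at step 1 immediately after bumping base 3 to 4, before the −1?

4

3 —HB2→ 2 + 1 —bump→ 3 + 1 = 4 —(−1)→ 3
3 —HB3→ 3 —bump→ 4 = 4 —(−1)→ 3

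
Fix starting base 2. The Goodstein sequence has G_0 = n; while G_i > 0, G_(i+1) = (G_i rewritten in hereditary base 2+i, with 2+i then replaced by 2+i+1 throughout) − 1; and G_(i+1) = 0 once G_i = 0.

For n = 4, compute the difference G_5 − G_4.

26

G_0 = 4. HB_2(4) = 2^2. Bump = 27. G_1 = 26.
G_1 = 26. HB_3(26) = 2·3^2 + 2·3 + 2. Bump = 42. G_2 = 41.
G_2 = 41. HB_4(41) = 2·4^2 + 2·4 + 1. Bump = 61. G_3 = 60.
G_3 = 60. HB_5(60) = 2·5^2 + 2·5. Bump = 84. G_4 = 83.
G_4 = 83. HB_6(83) = 2·6^2 + 6 + 5. Bump = 110. G_5 = 109.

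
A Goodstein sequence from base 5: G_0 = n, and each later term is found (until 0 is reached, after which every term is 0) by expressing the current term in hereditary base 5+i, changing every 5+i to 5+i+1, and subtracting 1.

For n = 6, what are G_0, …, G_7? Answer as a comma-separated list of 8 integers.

[0] 6 ≡ 5 + 1 (base 5). Lift 6: 7. −1: 6.
[1] 6 ≡ 6 (base 6). Lift 7: 7. −1: 6.
[2] 6 ≡ 6 (base 7). Lift 8: 6. −1: 5.
[3] 5 ≡ 5 (base 8). Lift 9: 5. −1: 4.
[4] 4 ≡ 4 (base 9). Lift 10: 4. −1: 3.
[5] 3 ≡ 3 (base 10). Lift 11: 3. −1: 2.
[6] 2 ≡ 2 (base 11). Lift 12: 2. −1: 1.

6, 6, 6, 5, 4, 3, 2, 1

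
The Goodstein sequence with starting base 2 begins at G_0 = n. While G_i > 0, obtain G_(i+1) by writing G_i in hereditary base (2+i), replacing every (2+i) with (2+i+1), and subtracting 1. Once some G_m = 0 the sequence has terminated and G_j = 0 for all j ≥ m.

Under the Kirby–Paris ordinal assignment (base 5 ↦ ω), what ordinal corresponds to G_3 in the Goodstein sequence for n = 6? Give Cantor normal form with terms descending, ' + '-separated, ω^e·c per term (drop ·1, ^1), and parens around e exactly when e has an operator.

ω^ω

G_0=6  [base 2] 2^2 + 2  →[2↦3]→  3^3 + 3 = 30  −1 ⇒ G_1=29
G_1=29  [base 3] 3^3 + 2  →[3↦4]→  4^4 + 2 = 258  −1 ⇒ G_2=257
G_2=257  [base 4] 4^4 + 1  →[4↦5]→  5^5 + 1 = 3126  −1 ⇒ G_3=3125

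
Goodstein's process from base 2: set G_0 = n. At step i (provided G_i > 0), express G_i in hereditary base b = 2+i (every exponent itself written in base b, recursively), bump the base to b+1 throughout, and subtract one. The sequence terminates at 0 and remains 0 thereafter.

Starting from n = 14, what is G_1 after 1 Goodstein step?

110

(0) 14|_2 = 2^(2 + 1) + 2^2 + 2 ↦ 3^(3 + 1) + 3^3 + 3|_3 = 111 ⇒ 110
(1) 110|_3 = 3^(3 + 1) + 3^3 + 2 ↦ 4^(4 + 1) + 4^4 + 2|_4 = 1282 ⇒ 1281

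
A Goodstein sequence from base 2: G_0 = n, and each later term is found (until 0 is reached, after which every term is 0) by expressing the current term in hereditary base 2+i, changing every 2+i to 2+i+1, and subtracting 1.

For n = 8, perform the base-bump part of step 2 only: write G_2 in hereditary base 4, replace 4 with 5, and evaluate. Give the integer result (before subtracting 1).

8 —HB2→ 2^(2 + 1) —bump→ 3^(3 + 1) = 81 —(−1)→ 80
80 —HB3→ 2·3^3 + 2·3^2 + 2·3 + 2 —bump→ 2·4^4 + 2·4^2 + 2·4 + 2 = 554 —(−1)→ 553

6311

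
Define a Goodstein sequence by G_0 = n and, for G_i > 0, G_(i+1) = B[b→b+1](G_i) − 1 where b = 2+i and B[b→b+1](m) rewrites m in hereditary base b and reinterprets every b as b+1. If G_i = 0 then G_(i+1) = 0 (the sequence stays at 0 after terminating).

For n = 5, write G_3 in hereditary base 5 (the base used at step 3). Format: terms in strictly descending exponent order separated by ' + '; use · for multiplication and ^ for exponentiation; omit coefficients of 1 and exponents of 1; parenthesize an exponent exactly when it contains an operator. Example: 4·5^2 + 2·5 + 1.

[0] 5 ≡ 2^2 + 1 (base 2). Lift 3: 28. −1: 27.
[1] 27 ≡ 3^3 (base 3). Lift 4: 256. −1: 255.
[2] 255 ≡ 3·4^3 + 3·4^2 + 3·4 + 3 (base 4). Lift 5: 468. −1: 467.

3·5^3 + 3·5^2 + 3·5 + 2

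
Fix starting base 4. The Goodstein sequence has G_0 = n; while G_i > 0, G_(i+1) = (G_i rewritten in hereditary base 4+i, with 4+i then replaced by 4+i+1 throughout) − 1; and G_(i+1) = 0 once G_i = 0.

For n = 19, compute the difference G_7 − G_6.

(0) 19|_4 = 4^2 + 3 ↦ 5^2 + 3|_5 = 28 ⇒ 27
(1) 27|_5 = 5^2 + 2 ↦ 6^2 + 2|_6 = 38 ⇒ 37
(2) 37|_6 = 6^2 + 1 ↦ 7^2 + 1|_7 = 50 ⇒ 49
(3) 49|_7 = 7^2 ↦ 8^2|_8 = 64 ⇒ 63
(4) 63|_8 = 7·8 + 7 ↦ 7·9 + 7|_9 = 70 ⇒ 69
(5) 69|_9 = 7·9 + 6 ↦ 7·10 + 6|_10 = 76 ⇒ 75
(6) 75|_10 = 7·10 + 5 ↦ 7·11 + 5|_11 = 82 ⇒ 81

6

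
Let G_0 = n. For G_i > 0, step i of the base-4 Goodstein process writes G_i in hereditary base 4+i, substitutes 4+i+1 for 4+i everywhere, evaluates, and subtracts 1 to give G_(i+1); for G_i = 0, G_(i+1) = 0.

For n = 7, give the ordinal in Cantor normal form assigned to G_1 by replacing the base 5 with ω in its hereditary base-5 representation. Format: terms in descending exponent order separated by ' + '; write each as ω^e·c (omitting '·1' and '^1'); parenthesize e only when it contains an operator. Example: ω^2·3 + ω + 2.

G_0 = 7. HB_4(7) = 4 + 3. Bump = 8. G_1 = 7.
G_1 = 7. HB_5(7) = 5 + 2. Bump = 8. G_2 = 7.

ω + 2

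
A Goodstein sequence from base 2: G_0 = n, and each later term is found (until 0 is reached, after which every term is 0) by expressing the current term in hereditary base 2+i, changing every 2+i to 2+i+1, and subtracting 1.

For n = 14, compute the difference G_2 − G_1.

G_0 = 14. HB_2(14) = 2^(2 + 1) + 2^2 + 2. Bump = 111. G_1 = 110.
G_1 = 110. HB_3(110) = 3^(3 + 1) + 3^3 + 2. Bump = 1282. G_2 = 1281.

1171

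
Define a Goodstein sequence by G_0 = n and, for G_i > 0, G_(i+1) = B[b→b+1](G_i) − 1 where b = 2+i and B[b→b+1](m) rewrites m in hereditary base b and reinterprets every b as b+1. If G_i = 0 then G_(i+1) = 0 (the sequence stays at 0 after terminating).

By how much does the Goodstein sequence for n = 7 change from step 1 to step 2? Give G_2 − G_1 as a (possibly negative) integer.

step 0: 7 = 2^2 + 2 + 1; sub 3 for 2: 3^3 + 3 + 1; = 31; G_1 = 31−1 = 30
step 1: 30 = 3^3 + 3; sub 4 for 3: 4^4 + 4; = 260; G_2 = 260−1 = 259

229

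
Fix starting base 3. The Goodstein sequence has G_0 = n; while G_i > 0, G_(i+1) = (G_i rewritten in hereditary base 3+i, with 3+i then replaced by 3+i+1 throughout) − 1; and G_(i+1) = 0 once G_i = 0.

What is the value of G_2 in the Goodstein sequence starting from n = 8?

10

(0) 8|_3 = 2·3 + 2 ↦ 2·4 + 2|_4 = 10 ⇒ 9
(1) 9|_4 = 2·4 + 1 ↦ 2·5 + 1|_5 = 11 ⇒ 10
(2) 10|_5 = 2·5 ↦ 2·6|_6 = 12 ⇒ 11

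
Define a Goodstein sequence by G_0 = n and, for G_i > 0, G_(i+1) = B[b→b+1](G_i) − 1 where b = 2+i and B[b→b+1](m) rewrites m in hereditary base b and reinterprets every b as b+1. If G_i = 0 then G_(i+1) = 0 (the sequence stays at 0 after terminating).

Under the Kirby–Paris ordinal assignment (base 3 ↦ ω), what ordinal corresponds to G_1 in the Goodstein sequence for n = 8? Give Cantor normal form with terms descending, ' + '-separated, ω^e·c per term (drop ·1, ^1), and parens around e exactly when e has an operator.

[0] 8 ≡ 2^(2 + 1) (base 2). Lift 3: 81. −1: 80.
[1] 80 ≡ 2·3^3 + 2·3^2 + 2·3 + 2 (base 3). Lift 4: 554. −1: 553.

ω^ω·2 + ω^2·2 + ω·2 + 2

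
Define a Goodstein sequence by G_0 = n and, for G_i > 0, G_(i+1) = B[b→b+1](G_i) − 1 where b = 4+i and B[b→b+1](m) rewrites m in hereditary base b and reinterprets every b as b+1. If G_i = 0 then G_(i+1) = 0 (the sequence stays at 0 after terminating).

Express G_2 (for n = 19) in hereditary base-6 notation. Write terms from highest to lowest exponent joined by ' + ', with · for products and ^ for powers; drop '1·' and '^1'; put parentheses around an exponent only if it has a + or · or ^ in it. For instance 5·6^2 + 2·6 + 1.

6^2 + 1

base 4: 19 = 4^2 + 3; at 5: 5^2 + 3 = 28; next = 27
base 5: 27 = 5^2 + 2; at 6: 6^2 + 2 = 38; next = 37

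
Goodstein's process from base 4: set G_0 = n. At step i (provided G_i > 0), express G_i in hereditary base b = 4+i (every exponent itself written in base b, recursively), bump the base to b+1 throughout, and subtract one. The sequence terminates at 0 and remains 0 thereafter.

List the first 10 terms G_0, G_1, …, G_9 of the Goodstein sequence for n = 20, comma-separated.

G_0=20  [base 4] 4^2 + 4  →[4↦5]→  5^2 + 5 = 30  −1 ⇒ G_1=29
G_1=29  [base 5] 5^2 + 4  →[5↦6]→  6^2 + 4 = 40  −1 ⇒ G_2=39
G_2=39  [base 6] 6^2 + 3  →[6↦7]→  7^2 + 3 = 52  −1 ⇒ G_3=51
G_3=51  [base 7] 7^2 + 2  →[7↦8]→  8^2 + 2 = 66  −1 ⇒ G_4=65
G_4=65  [base 8] 8^2 + 1  →[8↦9]→  9^2 + 1 = 82  −1 ⇒ G_5=81
G_5=81  [base 9] 9^2  →[9↦10]→  10^2 = 100  −1 ⇒ G_6=99
G_6=99  [base 10] 9·10 + 9  →[10↦11]→  9·11 + 9 = 108  −1 ⇒ G_7=107
G_7=107  [base 11] 9·11 + 8  →[11↦12]→  9·12 + 8 = 116  −1 ⇒ G_8=115
G_8=115  [base 12] 9·12 + 7  →[12↦13]→  9·13 + 7 = 124  −1 ⇒ G_9=123

20, 29, 39, 51, 65, 81, 99, 107, 115, 123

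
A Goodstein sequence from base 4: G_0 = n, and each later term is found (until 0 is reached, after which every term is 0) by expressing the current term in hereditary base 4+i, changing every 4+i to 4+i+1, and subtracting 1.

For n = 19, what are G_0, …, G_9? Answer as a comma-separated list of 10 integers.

i=0: 19 = 4^2 + 3 (b=4); 4→5: 5^2 + 3 = 28; 28−1 = 27
i=1: 27 = 5^2 + 2 (b=5); 5→6: 6^2 + 2 = 38; 38−1 = 37
i=2: 37 = 6^2 + 1 (b=6); 6→7: 7^2 + 1 = 50; 50−1 = 49
i=3: 49 = 7^2 (b=7); 7→8: 8^2 = 64; 64−1 = 63
i=4: 63 = 7·8 + 7 (b=8); 8→9: 7·9 + 7 = 70; 70−1 = 69
i=5: 69 = 7·9 + 6 (b=9); 9→10: 7·10 + 6 = 76; 76−1 = 75
i=6: 75 = 7·10 + 5 (b=10); 10→11: 7·11 + 5 = 82; 82−1 = 81
i=7: 81 = 7·11 + 4 (b=11); 11→12: 7·12 + 4 = 88; 88−1 = 87
i=8: 87 = 7·12 + 3 (b=12); 12→13: 7·13 + 3 = 94; 94−1 = 93

19, 27, 37, 49, 63, 69, 75, 81, 87, 93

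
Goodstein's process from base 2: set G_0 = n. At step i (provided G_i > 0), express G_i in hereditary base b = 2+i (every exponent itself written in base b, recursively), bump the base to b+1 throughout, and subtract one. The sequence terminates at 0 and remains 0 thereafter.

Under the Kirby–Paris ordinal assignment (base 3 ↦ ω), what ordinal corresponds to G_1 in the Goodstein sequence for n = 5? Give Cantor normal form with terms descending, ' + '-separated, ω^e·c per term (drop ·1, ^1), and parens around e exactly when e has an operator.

ω^ω

G_0=5  [base 2] 2^2 + 1  →[2↦3]→  3^3 + 1 = 28  −1 ⇒ G_1=27
G_1=27  [base 3] 3^3  →[3↦4]→  4^4 = 256  −1 ⇒ G_2=255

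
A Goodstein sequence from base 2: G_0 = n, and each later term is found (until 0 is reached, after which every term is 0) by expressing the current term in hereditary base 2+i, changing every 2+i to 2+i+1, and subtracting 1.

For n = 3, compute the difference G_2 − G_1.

0

step 0: 3 = 2 + 1; sub 3 for 2: 3 + 1; = 4; G_1 = 4−1 = 3
step 1: 3 = 3; sub 4 for 3: 4; = 4; G_2 = 4−1 = 3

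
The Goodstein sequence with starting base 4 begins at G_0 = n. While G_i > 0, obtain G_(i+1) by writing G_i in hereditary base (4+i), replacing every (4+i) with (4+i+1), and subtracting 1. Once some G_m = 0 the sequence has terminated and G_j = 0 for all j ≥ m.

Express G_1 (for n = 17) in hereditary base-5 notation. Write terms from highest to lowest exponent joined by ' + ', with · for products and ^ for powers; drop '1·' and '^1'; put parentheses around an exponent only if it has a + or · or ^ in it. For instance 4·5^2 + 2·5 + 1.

5^2

G_0=17  [base 4] 4^2 + 1  →[4↦5]→  5^2 + 1 = 26  −1 ⇒ G_1=25
G_1=25  [base 5] 5^2  →[5↦6]→  6^2 = 36  −1 ⇒ G_2=35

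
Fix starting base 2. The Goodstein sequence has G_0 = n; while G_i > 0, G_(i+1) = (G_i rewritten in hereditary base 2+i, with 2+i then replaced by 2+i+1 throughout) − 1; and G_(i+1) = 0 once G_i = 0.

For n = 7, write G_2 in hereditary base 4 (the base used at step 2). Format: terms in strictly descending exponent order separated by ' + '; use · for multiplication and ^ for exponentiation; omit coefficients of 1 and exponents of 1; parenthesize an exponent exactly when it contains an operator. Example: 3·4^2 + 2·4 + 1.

(0) 7|_2 = 2^2 + 2 + 1 ↦ 3^3 + 3 + 1|_3 = 31 ⇒ 30
(1) 30|_3 = 3^3 + 3 ↦ 4^4 + 4|_4 = 260 ⇒ 259
(2) 259|_4 = 4^4 + 3 ↦ 5^5 + 3|_5 = 3128 ⇒ 3127

4^4 + 3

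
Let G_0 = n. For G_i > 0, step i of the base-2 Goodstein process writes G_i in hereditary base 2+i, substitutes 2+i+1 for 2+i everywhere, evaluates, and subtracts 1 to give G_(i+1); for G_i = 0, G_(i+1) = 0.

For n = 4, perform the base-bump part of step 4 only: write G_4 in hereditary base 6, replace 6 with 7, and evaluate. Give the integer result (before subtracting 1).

[0] 4 ≡ 2^2 (base 2). Lift 3: 27. −1: 26.
[1] 26 ≡ 2·3^2 + 2·3 + 2 (base 3). Lift 4: 42. −1: 41.
[2] 41 ≡ 2·4^2 + 2·4 + 1 (base 4). Lift 5: 61. −1: 60.
[3] 60 ≡ 2·5^2 + 2·5 (base 5). Lift 6: 84. −1: 83.

110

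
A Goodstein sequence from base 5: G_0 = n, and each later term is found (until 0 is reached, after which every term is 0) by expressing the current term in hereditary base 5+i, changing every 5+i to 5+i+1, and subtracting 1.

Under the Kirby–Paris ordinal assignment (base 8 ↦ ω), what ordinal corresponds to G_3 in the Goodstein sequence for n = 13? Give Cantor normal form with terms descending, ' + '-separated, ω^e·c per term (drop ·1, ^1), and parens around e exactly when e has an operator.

[0] 13 ≡ 2·5 + 3 (base 5). Lift 6: 15. −1: 14.
[1] 14 ≡ 2·6 + 2 (base 6). Lift 7: 16. −1: 15.
[2] 15 ≡ 2·7 + 1 (base 7). Lift 8: 17. −1: 16.
[3] 16 ≡ 2·8 (base 8). Lift 9: 18. −1: 17.

ω·2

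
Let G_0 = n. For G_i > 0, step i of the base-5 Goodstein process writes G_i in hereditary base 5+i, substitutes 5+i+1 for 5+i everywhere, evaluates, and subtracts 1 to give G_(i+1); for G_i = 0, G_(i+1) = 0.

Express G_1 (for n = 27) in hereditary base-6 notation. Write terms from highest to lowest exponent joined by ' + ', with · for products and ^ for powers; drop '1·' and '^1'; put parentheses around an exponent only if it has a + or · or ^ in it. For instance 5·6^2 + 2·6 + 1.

base 5: 27 = 5^2 + 2; at 6: 6^2 + 2 = 38; next = 37
base 6: 37 = 6^2 + 1; at 7: 7^2 + 1 = 50; next = 49

6^2 + 1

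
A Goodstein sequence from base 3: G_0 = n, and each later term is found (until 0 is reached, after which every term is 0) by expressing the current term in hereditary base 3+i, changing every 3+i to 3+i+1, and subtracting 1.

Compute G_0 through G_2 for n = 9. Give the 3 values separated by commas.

9, 15, 17

(0) 9|_3 = 3^2 ↦ 4^2|_4 = 16 ⇒ 15
(1) 15|_4 = 3·4 + 3 ↦ 3·5 + 3|_5 = 18 ⇒ 17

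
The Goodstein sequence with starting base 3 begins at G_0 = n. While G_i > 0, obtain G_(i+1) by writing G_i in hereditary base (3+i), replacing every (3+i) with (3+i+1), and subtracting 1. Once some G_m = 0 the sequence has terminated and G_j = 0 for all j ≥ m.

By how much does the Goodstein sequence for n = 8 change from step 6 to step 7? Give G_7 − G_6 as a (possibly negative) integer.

G_0 = 8. HB_3(8) = 2·3 + 2. Bump = 10. G_1 = 9.
G_1 = 9. HB_4(9) = 2·4 + 1. Bump = 11. G_2 = 10.
G_2 = 10. HB_5(10) = 2·5. Bump = 12. G_3 = 11.
G_3 = 11. HB_6(11) = 6 + 5. Bump = 12. G_4 = 11.
G_4 = 11. HB_7(11) = 7 + 4. Bump = 12. G_5 = 11.
G_5 = 11. HB_8(11) = 8 + 3. Bump = 12. G_6 = 11.
G_6 = 11. HB_9(11) = 9 + 2. Bump = 12. G_7 = 11.

0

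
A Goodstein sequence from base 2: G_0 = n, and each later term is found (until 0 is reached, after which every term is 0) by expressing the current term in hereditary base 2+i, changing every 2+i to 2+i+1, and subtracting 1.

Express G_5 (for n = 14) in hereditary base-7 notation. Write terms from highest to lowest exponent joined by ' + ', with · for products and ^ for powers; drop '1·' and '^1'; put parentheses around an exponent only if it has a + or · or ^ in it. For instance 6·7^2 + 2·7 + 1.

base 2: 14 = 2^(2 + 1) + 2^2 + 2; at 3: 3^(3 + 1) + 3^3 + 3 = 111; next = 110
base 3: 110 = 3^(3 + 1) + 3^3 + 2; at 4: 4^(4 + 1) + 4^4 + 2 = 1282; next = 1281
base 4: 1281 = 4^(4 + 1) + 4^4 + 1; at 5: 5^(5 + 1) + 5^5 + 1 = 18751; next = 18750
base 5: 18750 = 5^(5 + 1) + 5^5; at 6: 6^(6 + 1) + 6^6 = 326592; next = 326591
base 6: 326591 = 6^(6 + 1) + 5·6^5 + 5·6^4 + 5·6^3 + 5·6^2 + 5·6 + 5; at 7: 7^(7 + 1) + 5·7^5 + 5·7^4 + 5·7^3 + 5·7^2 + 5·7 + 5 = 5862841; next = 5862840
base 7: 5862840 = 7^(7 + 1) + 5·7^5 + 5·7^4 + 5·7^3 + 5·7^2 + 5·7 + 4; at 8: 8^(8 + 1) + 5·8^5 + 5·8^4 + 5·8^3 + 5·8^2 + 5·8 + 4 = 134404972; next = 134404971

7^(7 + 1) + 5·7^5 + 5·7^4 + 5·7^3 + 5·7^2 + 5·7 + 4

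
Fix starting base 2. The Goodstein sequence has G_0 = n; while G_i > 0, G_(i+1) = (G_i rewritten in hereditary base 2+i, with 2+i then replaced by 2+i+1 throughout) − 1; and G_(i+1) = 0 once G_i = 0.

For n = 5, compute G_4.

775

base 2: 5 = 2^2 + 1; at 3: 3^3 + 1 = 28; next = 27
base 3: 27 = 3^3; at 4: 4^4 = 256; next = 255
base 4: 255 = 3·4^3 + 3·4^2 + 3·4 + 3; at 5: 3·5^3 + 3·5^2 + 3·5 + 3 = 468; next = 467
base 5: 467 = 3·5^3 + 3·5^2 + 3·5 + 2; at 6: 3·6^3 + 3·6^2 + 3·6 + 2 = 776; next = 775
base 6: 775 = 3·6^3 + 3·6^2 + 3·6 + 1; at 7: 3·7^3 + 3·7^2 + 3·7 + 1 = 1198; next = 1197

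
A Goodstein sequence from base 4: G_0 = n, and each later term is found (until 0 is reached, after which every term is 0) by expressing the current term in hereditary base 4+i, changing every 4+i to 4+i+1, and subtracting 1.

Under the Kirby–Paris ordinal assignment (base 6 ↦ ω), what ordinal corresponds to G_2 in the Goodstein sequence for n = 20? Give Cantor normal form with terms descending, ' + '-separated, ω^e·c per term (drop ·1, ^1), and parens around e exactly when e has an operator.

base 4: 20 = 4^2 + 4; at 5: 5^2 + 5 = 30; next = 29
base 5: 29 = 5^2 + 4; at 6: 6^2 + 4 = 40; next = 39
base 6: 39 = 6^2 + 3; at 7: 7^2 + 3 = 52; next = 51

ω^2 + 3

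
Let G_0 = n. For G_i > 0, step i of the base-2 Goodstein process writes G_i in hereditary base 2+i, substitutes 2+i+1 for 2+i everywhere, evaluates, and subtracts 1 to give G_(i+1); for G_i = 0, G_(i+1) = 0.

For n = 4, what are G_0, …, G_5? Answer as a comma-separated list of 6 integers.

4, 26, 41, 60, 83, 109

[0] 4 ≡ 2^2 (base 2). Lift 3: 27. −1: 26.
[1] 26 ≡ 2·3^2 + 2·3 + 2 (base 3). Lift 4: 42. −1: 41.
[2] 41 ≡ 2·4^2 + 2·4 + 1 (base 4). Lift 5: 61. −1: 60.
[3] 60 ≡ 2·5^2 + 2·5 (base 5). Lift 6: 84. −1: 83.
[4] 83 ≡ 2·6^2 + 6 + 5 (base 6). Lift 7: 110. −1: 109.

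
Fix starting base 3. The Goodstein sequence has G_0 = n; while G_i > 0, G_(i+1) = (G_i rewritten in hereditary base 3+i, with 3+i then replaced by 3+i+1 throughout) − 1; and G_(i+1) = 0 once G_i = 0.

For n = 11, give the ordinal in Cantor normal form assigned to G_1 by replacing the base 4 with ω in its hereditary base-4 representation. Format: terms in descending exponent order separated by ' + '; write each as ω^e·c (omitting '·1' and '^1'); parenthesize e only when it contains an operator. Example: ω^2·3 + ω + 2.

ω^2 + 1

[0] 11 ≡ 3^2 + 2 (base 3). Lift 4: 18. −1: 17.
[1] 17 ≡ 4^2 + 1 (base 4). Lift 5: 26. −1: 25.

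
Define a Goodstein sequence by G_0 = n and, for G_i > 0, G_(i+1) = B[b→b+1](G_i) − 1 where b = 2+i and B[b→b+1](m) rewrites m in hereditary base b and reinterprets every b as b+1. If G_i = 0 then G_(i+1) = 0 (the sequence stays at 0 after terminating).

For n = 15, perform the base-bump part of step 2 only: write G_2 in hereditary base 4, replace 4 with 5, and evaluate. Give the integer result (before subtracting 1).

(0) 15|_2 = 2^(2 + 1) + 2^2 + 2 + 1 ↦ 3^(3 + 1) + 3^3 + 3 + 1|_3 = 112 ⇒ 111
(1) 111|_3 = 3^(3 + 1) + 3^3 + 3 ↦ 4^(4 + 1) + 4^4 + 4|_4 = 1284 ⇒ 1283

18753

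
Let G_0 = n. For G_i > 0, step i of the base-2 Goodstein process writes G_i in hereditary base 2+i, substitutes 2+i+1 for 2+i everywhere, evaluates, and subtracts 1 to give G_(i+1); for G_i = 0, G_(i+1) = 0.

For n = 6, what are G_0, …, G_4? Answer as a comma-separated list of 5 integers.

i=0: 6 = 2^2 + 2 (b=2); 2→3: 3^3 + 3 = 30; 30−1 = 29
i=1: 29 = 3^3 + 2 (b=3); 3→4: 4^4 + 2 = 258; 258−1 = 257
i=2: 257 = 4^4 + 1 (b=4); 4→5: 5^5 + 1 = 3126; 3126−1 = 3125
i=3: 3125 = 5^5 (b=5); 5→6: 6^6 = 46656; 46656−1 = 46655

6, 29, 257, 3125, 46655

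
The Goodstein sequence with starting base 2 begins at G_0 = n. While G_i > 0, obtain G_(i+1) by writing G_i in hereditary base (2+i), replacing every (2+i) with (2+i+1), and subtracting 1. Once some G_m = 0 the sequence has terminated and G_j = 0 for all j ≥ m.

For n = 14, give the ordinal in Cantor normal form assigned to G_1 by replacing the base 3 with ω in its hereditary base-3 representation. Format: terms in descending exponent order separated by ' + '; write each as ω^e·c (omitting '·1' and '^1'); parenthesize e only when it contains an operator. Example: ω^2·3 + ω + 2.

step 0: 14 = 2^(2 + 1) + 2^2 + 2; sub 3 for 2: 3^(3 + 1) + 3^3 + 3; = 111; G_1 = 111−1 = 110
step 1: 110 = 3^(3 + 1) + 3^3 + 2; sub 4 for 3: 4^(4 + 1) + 4^4 + 2; = 1282; G_2 = 1282−1 = 1281

ω^(ω + 1) + ω^ω + 2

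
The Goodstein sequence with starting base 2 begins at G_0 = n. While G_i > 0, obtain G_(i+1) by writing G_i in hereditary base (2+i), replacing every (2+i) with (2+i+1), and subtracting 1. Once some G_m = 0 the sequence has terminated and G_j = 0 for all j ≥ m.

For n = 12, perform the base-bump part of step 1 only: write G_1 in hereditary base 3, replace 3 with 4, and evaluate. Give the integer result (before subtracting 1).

12 —HB2→ 2^(2 + 1) + 2^2 —bump→ 3^(3 + 1) + 3^3 = 108 —(−1)→ 107
107 —HB3→ 3^(3 + 1) + 2·3^2 + 2·3 + 2 —bump→ 4^(4 + 1) + 2·4^2 + 2·4 + 2 = 1066 —(−1)→ 1065

1066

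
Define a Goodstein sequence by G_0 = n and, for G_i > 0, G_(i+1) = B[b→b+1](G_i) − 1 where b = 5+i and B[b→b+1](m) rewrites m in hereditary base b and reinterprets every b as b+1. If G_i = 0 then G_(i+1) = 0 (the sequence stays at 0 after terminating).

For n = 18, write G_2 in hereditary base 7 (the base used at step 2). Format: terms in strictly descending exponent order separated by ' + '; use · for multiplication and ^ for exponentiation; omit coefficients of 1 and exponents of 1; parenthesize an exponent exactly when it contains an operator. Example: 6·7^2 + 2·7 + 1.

i=0: 18 = 3·5 + 3 (b=5); 5→6: 3·6 + 3 = 21; 21−1 = 20
i=1: 20 = 3·6 + 2 (b=6); 6→7: 3·7 + 2 = 23; 23−1 = 22
i=2: 22 = 3·7 + 1 (b=7); 7→8: 3·8 + 1 = 25; 25−1 = 24

3·7 + 1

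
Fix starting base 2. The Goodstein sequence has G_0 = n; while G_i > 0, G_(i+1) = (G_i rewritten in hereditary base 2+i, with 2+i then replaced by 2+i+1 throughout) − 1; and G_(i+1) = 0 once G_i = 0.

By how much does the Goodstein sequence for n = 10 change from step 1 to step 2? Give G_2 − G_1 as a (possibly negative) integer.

i=0: 10 = 2^(2 + 1) + 2 (b=2); 2→3: 3^(3 + 1) + 3 = 84; 84−1 = 83
i=1: 83 = 3^(3 + 1) + 2 (b=3); 3→4: 4^(4 + 1) + 2 = 1026; 1026−1 = 1025

942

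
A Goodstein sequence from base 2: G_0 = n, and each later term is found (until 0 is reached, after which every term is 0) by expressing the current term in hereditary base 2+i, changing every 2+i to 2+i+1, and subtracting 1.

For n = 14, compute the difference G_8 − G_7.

base 2: 14 = 2^(2 + 1) + 2^2 + 2; at 3: 3^(3 + 1) + 3^3 + 3 = 111; next = 110
base 3: 110 = 3^(3 + 1) + 3^3 + 2; at 4: 4^(4 + 1) + 4^4 + 2 = 1282; next = 1281
base 4: 1281 = 4^(4 + 1) + 4^4 + 1; at 5: 5^(5 + 1) + 5^5 + 1 = 18751; next = 18750
base 5: 18750 = 5^(5 + 1) + 5^5; at 6: 6^(6 + 1) + 6^6 = 326592; next = 326591
base 6: 326591 = 6^(6 + 1) + 5·6^5 + 5·6^4 + 5·6^3 + 5·6^2 + 5·6 + 5; at 7: 7^(7 + 1) + 5·7^5 + 5·7^4 + 5·7^3 + 5·7^2 + 5·7 + 5 = 5862841; next = 5862840
base 7: 5862840 = 7^(7 + 1) + 5·7^5 + 5·7^4 + 5·7^3 + 5·7^2 + 5·7 + 4; at 8: 8^(8 + 1) + 5·8^5 + 5·8^4 + 5·8^3 + 5·8^2 + 5·8 + 4 = 134404972; next = 134404971
base 8: 134404971 = 8^(8 + 1) + 5·8^5 + 5·8^4 + 5·8^3 + 5·8^2 + 5·8 + 3; at 9: 9^(9 + 1) + 5·9^5 + 5·9^4 + 5·9^3 + 5·9^2 + 5·9 + 3 = 3487116549; next = 3487116548
base 9: 3487116548 = 9^(9 + 1) + 5·9^5 + 5·9^4 + 5·9^3 + 5·9^2 + 5·9 + 2; at 10: 10^(10 + 1) + 5·10^5 + 5·10^4 + 5·10^3 + 5·10^2 + 5·10 + 2 = 100000555552; next = 100000555551

96513439003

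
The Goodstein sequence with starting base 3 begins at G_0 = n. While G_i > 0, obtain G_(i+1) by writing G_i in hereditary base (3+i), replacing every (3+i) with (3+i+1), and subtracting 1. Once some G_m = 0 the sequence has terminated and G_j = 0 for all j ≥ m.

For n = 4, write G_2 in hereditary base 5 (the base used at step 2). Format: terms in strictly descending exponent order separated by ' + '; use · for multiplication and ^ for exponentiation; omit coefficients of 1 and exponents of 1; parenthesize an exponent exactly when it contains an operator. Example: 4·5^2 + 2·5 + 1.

4

4 —HB3→ 3 + 1 —bump→ 4 + 1 = 5 —(−1)→ 4
4 —HB4→ 4 —bump→ 5 = 5 —(−1)→ 4
4 —HB5→ 4 —bump→ 4 = 4 —(−1)→ 3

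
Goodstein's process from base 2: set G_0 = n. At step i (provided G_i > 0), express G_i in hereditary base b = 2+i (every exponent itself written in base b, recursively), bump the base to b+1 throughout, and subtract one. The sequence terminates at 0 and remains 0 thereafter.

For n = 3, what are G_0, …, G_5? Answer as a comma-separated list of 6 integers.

3 —HB2→ 2 + 1 —bump→ 3 + 1 = 4 —(−1)→ 3
3 —HB3→ 3 —bump→ 4 = 4 —(−1)→ 3
3 —HB4→ 3 —bump→ 3 = 3 —(−1)→ 2
2 —HB5→ 2 —bump→ 2 = 2 —(−1)→ 1
1 —HB6→ 1 —bump→ 1 = 1 —(−1)→ 0

3, 3, 3, 2, 1, 0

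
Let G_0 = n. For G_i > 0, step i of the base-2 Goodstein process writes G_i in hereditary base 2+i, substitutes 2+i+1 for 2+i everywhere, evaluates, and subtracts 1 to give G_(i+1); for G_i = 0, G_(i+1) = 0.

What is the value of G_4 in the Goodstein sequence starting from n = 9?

140743

G_0 = 9. HB_2(9) = 2^(2 + 1) + 1. Bump = 82. G_1 = 81.
G_1 = 81. HB_3(81) = 3^(3 + 1). Bump = 1024. G_2 = 1023.
G_2 = 1023. HB_4(1023) = 3·4^4 + 3·4^3 + 3·4^2 + 3·4 + 3. Bump = 9843. G_3 = 9842.
G_3 = 9842. HB_5(9842) = 3·5^5 + 3·5^3 + 3·5^2 + 3·5 + 2. Bump = 140744. G_4 = 140743.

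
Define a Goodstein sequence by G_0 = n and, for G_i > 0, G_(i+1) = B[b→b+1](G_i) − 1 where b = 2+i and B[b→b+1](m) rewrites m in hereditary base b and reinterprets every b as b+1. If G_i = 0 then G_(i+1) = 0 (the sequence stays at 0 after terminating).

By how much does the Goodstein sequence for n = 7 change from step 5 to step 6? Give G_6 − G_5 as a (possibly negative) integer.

15953672

G_0 = 7. HB_2(7) = 2^2 + 2 + 1. Bump = 31. G_1 = 30.
G_1 = 30. HB_3(30) = 3^3 + 3. Bump = 260. G_2 = 259.
G_2 = 259. HB_4(259) = 4^4 + 3. Bump = 3128. G_3 = 3127.
G_3 = 3127. HB_5(3127) = 5^5 + 2. Bump = 46658. G_4 = 46657.
G_4 = 46657. HB_6(46657) = 6^6 + 1. Bump = 823544. G_5 = 823543.
G_5 = 823543. HB_7(823543) = 7^7. Bump = 16777216. G_6 = 16777215.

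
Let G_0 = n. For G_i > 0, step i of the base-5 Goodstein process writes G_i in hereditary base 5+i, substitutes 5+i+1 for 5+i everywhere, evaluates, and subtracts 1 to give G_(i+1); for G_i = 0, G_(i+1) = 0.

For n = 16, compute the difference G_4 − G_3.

(0) 16|_5 = 3·5 + 1 ↦ 3·6 + 1|_6 = 19 ⇒ 18
(1) 18|_6 = 3·6 ↦ 3·7|_7 = 21 ⇒ 20
(2) 20|_7 = 2·7 + 6 ↦ 2·8 + 6|_8 = 22 ⇒ 21
(3) 21|_8 = 2·8 + 5 ↦ 2·9 + 5|_9 = 23 ⇒ 22

1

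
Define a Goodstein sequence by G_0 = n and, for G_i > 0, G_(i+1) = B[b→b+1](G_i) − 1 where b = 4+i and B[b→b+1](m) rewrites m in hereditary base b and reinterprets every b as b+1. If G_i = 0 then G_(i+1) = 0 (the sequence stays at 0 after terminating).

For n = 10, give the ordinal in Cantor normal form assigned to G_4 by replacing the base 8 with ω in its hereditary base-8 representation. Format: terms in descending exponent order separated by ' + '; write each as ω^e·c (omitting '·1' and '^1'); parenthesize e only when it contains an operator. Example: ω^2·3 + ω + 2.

[0] 10 ≡ 2·4 + 2 (base 4). Lift 5: 12. −1: 11.
[1] 11 ≡ 2·5 + 1 (base 5). Lift 6: 13. −1: 12.
[2] 12 ≡ 2·6 (base 6). Lift 7: 14. −1: 13.
[3] 13 ≡ 7 + 6 (base 7). Lift 8: 14. −1: 13.
[4] 13 ≡ 8 + 5 (base 8). Lift 9: 14. −1: 13.

ω + 5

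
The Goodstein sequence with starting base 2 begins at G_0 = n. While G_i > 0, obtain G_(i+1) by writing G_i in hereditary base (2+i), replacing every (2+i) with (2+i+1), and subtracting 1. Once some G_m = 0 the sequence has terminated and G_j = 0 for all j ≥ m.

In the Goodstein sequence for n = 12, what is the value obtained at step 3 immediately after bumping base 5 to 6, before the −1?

base 2: 12 = 2^(2 + 1) + 2^2; at 3: 3^(3 + 1) + 3^3 = 108; next = 107
base 3: 107 = 3^(3 + 1) + 2·3^2 + 2·3 + 2; at 4: 4^(4 + 1) + 2·4^2 + 2·4 + 2 = 1066; next = 1065
base 4: 1065 = 4^(4 + 1) + 2·4^2 + 2·4 + 1; at 5: 5^(5 + 1) + 2·5^2 + 2·5 + 1 = 15686; next = 15685
base 5: 15685 = 5^(5 + 1) + 2·5^2 + 2·5; at 6: 6^(6 + 1) + 2·6^2 + 2·6 = 280020; next = 280019

280020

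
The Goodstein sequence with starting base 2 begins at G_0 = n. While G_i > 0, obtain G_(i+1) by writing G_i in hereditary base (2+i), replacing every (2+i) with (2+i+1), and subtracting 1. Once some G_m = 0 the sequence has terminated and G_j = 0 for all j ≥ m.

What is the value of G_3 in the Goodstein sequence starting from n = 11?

i=0: 11 = 2^(2 + 1) + 2 + 1 (b=2); 2→3: 3^(3 + 1) + 3 + 1 = 85; 85−1 = 84
i=1: 84 = 3^(3 + 1) + 3 (b=3); 3→4: 4^(4 + 1) + 4 = 1028; 1028−1 = 1027
i=2: 1027 = 4^(4 + 1) + 3 (b=4); 4→5: 5^(5 + 1) + 3 = 15628; 15628−1 = 15627

15627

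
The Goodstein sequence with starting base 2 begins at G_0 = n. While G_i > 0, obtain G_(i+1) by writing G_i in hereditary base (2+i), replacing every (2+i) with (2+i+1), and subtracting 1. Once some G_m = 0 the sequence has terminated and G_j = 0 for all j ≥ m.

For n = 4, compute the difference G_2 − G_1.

(0) 4|_2 = 2^2 ↦ 3^3|_3 = 27 ⇒ 26
(1) 26|_3 = 2·3^2 + 2·3 + 2 ↦ 2·4^2 + 2·4 + 2|_4 = 42 ⇒ 41

15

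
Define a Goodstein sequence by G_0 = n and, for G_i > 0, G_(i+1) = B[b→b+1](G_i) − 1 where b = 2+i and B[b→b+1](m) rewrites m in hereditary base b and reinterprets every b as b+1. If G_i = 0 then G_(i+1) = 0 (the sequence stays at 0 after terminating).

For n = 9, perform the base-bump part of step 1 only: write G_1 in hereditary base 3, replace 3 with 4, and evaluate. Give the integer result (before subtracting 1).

step 0: 9 = 2^(2 + 1) + 1; sub 3 for 2: 3^(3 + 1) + 1; = 82; G_1 = 82−1 = 81
step 1: 81 = 3^(3 + 1); sub 4 for 3: 4^(4 + 1); = 1024; G_2 = 1024−1 = 1023

1024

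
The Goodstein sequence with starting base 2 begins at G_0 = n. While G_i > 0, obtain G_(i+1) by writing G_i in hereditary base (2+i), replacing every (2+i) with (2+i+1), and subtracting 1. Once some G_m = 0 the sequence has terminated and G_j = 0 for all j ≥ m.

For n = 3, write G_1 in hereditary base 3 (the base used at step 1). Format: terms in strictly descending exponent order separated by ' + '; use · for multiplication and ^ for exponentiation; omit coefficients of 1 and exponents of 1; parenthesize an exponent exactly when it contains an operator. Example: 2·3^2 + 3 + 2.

3

G_0=3  [base 2] 2 + 1  →[2↦3]→  3 + 1 = 4  −1 ⇒ G_1=3
G_1=3  [base 3] 3  →[3↦4]→  4 = 4  −1 ⇒ G_2=3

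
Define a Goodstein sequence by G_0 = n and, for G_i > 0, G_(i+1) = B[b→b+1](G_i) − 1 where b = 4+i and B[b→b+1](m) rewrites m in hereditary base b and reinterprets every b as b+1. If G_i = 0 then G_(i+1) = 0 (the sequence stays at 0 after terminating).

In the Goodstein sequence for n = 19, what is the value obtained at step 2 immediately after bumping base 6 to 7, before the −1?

50

G_0 = 19. HB_4(19) = 4^2 + 3. Bump = 28. G_1 = 27.
G_1 = 27. HB_5(27) = 5^2 + 2. Bump = 38. G_2 = 37.
G_2 = 37. HB_6(37) = 6^2 + 1. Bump = 50. G_3 = 49.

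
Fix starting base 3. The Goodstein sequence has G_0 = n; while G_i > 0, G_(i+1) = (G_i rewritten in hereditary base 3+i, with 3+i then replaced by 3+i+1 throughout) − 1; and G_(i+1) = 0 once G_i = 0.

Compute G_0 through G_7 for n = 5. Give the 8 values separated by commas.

5, 5, 5, 5, 4, 3, 2, 1

[0] 5 ≡ 3 + 2 (base 3). Lift 4: 6. −1: 5.
[1] 5 ≡ 4 + 1 (base 4). Lift 5: 6. −1: 5.
[2] 5 ≡ 5 (base 5). Lift 6: 6. −1: 5.
[3] 5 ≡ 5 (base 6). Lift 7: 5. −1: 4.
[4] 4 ≡ 4 (base 7). Lift 8: 4. −1: 3.
[5] 3 ≡ 3 (base 8). Lift 9: 3. −1: 2.
[6] 2 ≡ 2 (base 9). Lift 10: 2. −1: 1.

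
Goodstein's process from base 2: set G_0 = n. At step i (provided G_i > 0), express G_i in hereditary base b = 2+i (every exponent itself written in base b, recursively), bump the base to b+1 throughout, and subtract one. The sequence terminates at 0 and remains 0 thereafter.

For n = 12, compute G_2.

1065

base 2: 12 = 2^(2 + 1) + 2^2; at 3: 3^(3 + 1) + 3^3 = 108; next = 107
base 3: 107 = 3^(3 + 1) + 2·3^2 + 2·3 + 2; at 4: 4^(4 + 1) + 2·4^2 + 2·4 + 2 = 1066; next = 1065
base 4: 1065 = 4^(4 + 1) + 2·4^2 + 2·4 + 1; at 5: 5^(5 + 1) + 2·5^2 + 2·5 + 1 = 15686; next = 15685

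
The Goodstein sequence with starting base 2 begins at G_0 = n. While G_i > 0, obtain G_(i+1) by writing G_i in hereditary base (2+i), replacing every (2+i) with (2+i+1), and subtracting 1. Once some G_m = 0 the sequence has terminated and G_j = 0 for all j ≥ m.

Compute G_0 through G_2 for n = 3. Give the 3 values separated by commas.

[0] 3 ≡ 2 + 1 (base 2). Lift 3: 4. −1: 3.
[1] 3 ≡ 3 (base 3). Lift 4: 4. −1: 3.

3, 3, 3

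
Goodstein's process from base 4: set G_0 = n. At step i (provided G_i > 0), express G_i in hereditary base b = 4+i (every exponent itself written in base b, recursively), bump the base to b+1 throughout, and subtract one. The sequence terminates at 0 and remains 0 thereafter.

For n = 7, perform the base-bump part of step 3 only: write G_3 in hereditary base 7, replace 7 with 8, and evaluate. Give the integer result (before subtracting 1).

8

7 —HB4→ 4 + 3 —bump→ 5 + 3 = 8 —(−1)→ 7
7 —HB5→ 5 + 2 —bump→ 6 + 2 = 8 —(−1)→ 7
7 —HB6→ 6 + 1 —bump→ 7 + 1 = 8 —(−1)→ 7
7 —HB7→ 7 —bump→ 8 = 8 —(−1)→ 7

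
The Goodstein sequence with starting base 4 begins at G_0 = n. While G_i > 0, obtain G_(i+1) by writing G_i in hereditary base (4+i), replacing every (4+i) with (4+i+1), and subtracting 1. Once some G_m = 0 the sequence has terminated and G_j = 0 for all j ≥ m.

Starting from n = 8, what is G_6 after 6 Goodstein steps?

9

G_0 = 8. HB_4(8) = 2·4. Bump = 10. G_1 = 9.
G_1 = 9. HB_5(9) = 5 + 4. Bump = 10. G_2 = 9.
G_2 = 9. HB_6(9) = 6 + 3. Bump = 10. G_3 = 9.
G_3 = 9. HB_7(9) = 7 + 2. Bump = 10. G_4 = 9.
G_4 = 9. HB_8(9) = 8 + 1. Bump = 10. G_5 = 9.
G_5 = 9. HB_9(9) = 9. Bump = 10. G_6 = 9.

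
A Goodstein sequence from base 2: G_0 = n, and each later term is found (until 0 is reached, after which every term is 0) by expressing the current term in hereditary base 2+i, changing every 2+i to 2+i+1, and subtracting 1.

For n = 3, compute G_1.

(0) 3|_2 = 2 + 1 ↦ 3 + 1|_3 = 4 ⇒ 3
(1) 3|_3 = 3 ↦ 4|_4 = 4 ⇒ 3

3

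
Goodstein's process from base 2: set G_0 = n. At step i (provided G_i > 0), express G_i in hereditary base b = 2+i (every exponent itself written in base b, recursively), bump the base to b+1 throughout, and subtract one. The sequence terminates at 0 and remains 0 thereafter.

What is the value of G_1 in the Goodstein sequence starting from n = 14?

G_0=14  [base 2] 2^(2 + 1) + 2^2 + 2  →[2↦3]→  3^(3 + 1) + 3^3 + 3 = 111  −1 ⇒ G_1=110
G_1=110  [base 3] 3^(3 + 1) + 3^3 + 2  →[3↦4]→  4^(4 + 1) + 4^4 + 2 = 1282  −1 ⇒ G_2=1281

110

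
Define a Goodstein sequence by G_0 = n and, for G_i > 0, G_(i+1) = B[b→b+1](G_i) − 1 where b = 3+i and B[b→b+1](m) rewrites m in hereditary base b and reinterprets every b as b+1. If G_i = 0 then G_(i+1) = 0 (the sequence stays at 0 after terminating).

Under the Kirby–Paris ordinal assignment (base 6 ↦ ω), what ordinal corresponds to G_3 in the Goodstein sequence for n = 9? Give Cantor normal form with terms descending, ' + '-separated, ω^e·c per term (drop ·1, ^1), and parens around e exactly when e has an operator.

base 3: 9 = 3^2; at 4: 4^2 = 16; next = 15
base 4: 15 = 3·4 + 3; at 5: 3·5 + 3 = 18; next = 17
base 5: 17 = 3·5 + 2; at 6: 3·6 + 2 = 20; next = 19
base 6: 19 = 3·6 + 1; at 7: 3·7 + 1 = 22; next = 21

ω·3 + 1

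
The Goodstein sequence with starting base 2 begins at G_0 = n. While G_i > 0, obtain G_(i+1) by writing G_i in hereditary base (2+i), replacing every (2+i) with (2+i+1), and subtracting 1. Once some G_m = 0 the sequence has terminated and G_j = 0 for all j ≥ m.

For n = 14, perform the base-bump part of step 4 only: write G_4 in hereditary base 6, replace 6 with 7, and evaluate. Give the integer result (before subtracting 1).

i=0: 14 = 2^(2 + 1) + 2^2 + 2 (b=2); 2→3: 3^(3 + 1) + 3^3 + 3 = 111; 111−1 = 110
i=1: 110 = 3^(3 + 1) + 3^3 + 2 (b=3); 3→4: 4^(4 + 1) + 4^4 + 2 = 1282; 1282−1 = 1281
i=2: 1281 = 4^(4 + 1) + 4^4 + 1 (b=4); 4→5: 5^(5 + 1) + 5^5 + 1 = 18751; 18751−1 = 18750
i=3: 18750 = 5^(5 + 1) + 5^5 (b=5); 5→6: 6^(6 + 1) + 6^6 = 326592; 326592−1 = 326591

5862841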